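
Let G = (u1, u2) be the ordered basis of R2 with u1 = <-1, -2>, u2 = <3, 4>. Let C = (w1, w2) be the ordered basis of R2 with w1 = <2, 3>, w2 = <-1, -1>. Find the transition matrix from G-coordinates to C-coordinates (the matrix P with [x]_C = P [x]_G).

Take x = uj: its G-coordinates are the j-th standard unit vector, so P e_j — column j of P — equals [uj]_C.
u1 = -w1 - w2, giving column 1 = <-1, -1>; repeating for each j gives P = [[-1, 1], [-1, -1]].

[[-1, 1], [-1, -1]]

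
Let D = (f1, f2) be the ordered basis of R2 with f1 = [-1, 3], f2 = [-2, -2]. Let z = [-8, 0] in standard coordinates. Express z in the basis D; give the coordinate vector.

We seek scalars with c_1 f1 + c_2 f2 = z; equivalently solve M c = z where the columns of M are f1, f2.
System: -c_1 - 2c_2 = -8, 3c_1 - 2c_2 = 0; solving gives c_1 = 2, c_2 = 3.
Check: 2f1 + 3f2 = [-8, 0].

[2, 3]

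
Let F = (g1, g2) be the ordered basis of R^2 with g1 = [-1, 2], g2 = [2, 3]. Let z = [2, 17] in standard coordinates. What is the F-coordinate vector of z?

[4, 3]

We seek scalars with c_1 g1 + c_2 g2 = z; equivalently solve M c = z where the columns of M are g1, g2.
System: -c_1 + 2c_2 = 2, 2c_1 + 3c_2 = 17; solving gives c_1 = 4, c_2 = 3.
Check: 4g1 + 3g2 = [2, 17].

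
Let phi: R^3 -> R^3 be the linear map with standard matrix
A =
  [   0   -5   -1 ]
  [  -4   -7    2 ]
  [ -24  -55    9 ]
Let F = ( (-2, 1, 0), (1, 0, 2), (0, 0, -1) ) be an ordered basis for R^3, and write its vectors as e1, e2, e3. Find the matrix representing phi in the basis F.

Let P have columns e1, ..., e3. Then [phi]_F = P^(-1) A P.
Here det P = 1, so P^(-1) is integer; computing A P first and then P^(-1)(A P) gives [[1, 0, -2], [-3, -2, -3], [1, 2, 3]].

[[1, 0, -2], [-3, -2, -3], [1, 2, 3]]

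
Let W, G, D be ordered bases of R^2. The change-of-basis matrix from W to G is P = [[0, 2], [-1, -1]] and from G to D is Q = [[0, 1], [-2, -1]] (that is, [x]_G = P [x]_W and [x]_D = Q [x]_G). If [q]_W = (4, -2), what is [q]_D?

Apply P to get G-coordinates (-4, -2), then Q to get D-coordinates.
The result is [q]_D = (-2, 10).

(-2, 10)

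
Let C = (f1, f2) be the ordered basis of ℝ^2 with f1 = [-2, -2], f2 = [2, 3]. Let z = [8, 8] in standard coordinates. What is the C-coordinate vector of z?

[-4, 0]

[z]_C is the unique c with M c = z, where M has columns f1, f2.
System: -2c_1 + 2c_2 = 8, -2c_1 + 3c_2 = 8; solving gives c_1 = -4, c_2 = 0.
Check: -4f1 + 0·f2 = [8, 8].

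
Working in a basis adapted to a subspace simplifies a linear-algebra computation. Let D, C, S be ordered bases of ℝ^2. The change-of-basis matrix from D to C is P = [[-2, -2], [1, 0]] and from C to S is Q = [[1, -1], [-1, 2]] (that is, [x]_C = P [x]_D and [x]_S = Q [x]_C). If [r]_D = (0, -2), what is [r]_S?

First [r]_C = P [r]_D = (4, 0).
Then [r]_S = Q [r]_C = (4, -4).

(4, -4)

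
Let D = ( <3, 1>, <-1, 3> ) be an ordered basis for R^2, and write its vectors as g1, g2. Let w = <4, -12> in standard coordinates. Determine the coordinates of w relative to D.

<0, -4>

[w]_D is the unique c with M c = w, where M has columns g1, g2.
System: 3c_1 - c_2 = 4, c_1 + 3c_2 = -12; solving gives c_1 = 0, c_2 = -4.
Check: 0·g1 - 4g2 = <4, -12>.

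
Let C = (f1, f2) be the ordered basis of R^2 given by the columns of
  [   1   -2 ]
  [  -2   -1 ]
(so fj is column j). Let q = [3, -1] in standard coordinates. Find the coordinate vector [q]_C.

[1, -1]

[q]_C is the unique c with M c = q, where M has columns f1, f2.
System: c_1 - 2c_2 = 3, -2c_1 - c_2 = -1; solving gives c_1 = 1, c_2 = -1.
Check: f1 - f2 = [3, -1].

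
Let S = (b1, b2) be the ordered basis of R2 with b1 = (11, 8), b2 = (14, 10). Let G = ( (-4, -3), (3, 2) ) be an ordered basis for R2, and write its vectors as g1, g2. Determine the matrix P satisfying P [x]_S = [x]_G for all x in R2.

[[-2, -2], [1, 2]]

Take x = bj: its S-coordinates are the j-th standard unit vector, so P e_j — column j of P — equals [bj]_G.
b1 = -2g1 + g2, giving column 1 = (-2, 1); repeating for each j gives P = [[-2, -2], [1, 2]].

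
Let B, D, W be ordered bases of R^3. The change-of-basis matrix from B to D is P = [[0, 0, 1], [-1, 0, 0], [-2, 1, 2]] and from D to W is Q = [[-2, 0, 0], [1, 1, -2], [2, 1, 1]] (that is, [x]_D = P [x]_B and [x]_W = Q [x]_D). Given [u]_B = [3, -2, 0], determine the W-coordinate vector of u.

[0, 13, -11]

First [u]_D = P [u]_B = [0, -3, -8].
Then [u]_W = Q [u]_D = [0, 13, -11].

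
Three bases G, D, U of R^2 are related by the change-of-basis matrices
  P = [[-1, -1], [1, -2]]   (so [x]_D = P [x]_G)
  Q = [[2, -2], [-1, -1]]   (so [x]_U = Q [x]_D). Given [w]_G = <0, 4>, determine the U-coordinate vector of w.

Apply P to get D-coordinates <-4, -8>, then Q to get U-coordinates.
The result is [w]_U = <8, 12>.

<8, 12>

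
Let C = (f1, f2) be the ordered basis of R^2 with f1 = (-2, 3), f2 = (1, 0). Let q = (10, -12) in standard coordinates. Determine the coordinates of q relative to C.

(-4, 2)

Write q = c_1 f1 + c_2 f2 and solve for the c_i.
System: -2c_1 + c_2 = 10, 3c_1 + 0c_2 = -12; solving gives c_1 = -4, c_2 = 2.
Check: -4f1 + 2f2 = (10, -12).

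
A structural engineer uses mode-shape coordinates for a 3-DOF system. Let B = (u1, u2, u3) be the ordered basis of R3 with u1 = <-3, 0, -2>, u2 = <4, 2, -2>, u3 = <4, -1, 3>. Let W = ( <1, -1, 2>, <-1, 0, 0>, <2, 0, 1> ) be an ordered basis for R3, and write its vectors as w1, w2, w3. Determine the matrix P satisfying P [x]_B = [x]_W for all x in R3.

Take x = uj: its B-coordinates are the j-th standard unit vector, so P e_j — column j of P — equals [uj]_W.
u1 = 0·w1 - w2 - 2w3, giving column 1 = <0, -1, -2>; repeating for each j gives P = [[0, -2, 1], [-1, -2, -1], [-2, 2, 1]].

[[0, -2, 1], [-1, -2, -1], [-2, 2, 1]]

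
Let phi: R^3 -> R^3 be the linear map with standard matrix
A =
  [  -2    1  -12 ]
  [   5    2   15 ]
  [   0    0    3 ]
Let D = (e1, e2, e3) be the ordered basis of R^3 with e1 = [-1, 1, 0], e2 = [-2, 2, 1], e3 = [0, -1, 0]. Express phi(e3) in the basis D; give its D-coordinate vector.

Column 3 of [phi]_D is the D-coordinate vector of phi(e3).
In standard coordinates phi(e3) = A e3 = [-1, -2, 0].
Converting to D: [-1, -2, 0] = e1 + 0·e2 + 3e3, so the coordinate vector is [1, 0, 3].

[1, 0, 3]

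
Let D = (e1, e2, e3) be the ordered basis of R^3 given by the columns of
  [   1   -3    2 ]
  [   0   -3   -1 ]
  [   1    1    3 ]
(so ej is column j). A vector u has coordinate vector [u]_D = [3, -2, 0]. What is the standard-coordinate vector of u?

The coordinates say u = 3e1 - 2e2 + 0·e3; adding the scaled basis vectors gives [9, 6, 1].

[9, 6, 1]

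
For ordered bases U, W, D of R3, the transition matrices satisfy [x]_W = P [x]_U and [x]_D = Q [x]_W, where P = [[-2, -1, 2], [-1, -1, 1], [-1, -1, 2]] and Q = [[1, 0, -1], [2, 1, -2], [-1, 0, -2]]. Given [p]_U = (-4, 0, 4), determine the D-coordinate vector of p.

Composing the changes, [p]_D = Q P [p]_U.
Q P = [[-1, 0, 0], [-3, -1, 1], [4, 3, -6]]; applying this to (-4, 0, 4) gives (4, 16, -40).

(4, 16, -40)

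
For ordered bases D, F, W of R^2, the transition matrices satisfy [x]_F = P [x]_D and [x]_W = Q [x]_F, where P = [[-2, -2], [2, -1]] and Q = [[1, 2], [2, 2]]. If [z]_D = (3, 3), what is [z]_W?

(-6, -18)

Apply P to get F-coordinates (-12, 3), then Q to get W-coordinates.
The result is [z]_W = (-6, -18).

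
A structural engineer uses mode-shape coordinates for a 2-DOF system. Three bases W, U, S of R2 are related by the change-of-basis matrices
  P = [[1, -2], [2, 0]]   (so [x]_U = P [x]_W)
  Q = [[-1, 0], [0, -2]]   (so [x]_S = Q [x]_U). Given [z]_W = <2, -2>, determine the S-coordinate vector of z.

Composing the changes, [z]_S = Q P [z]_W.
Q P = [[-1, 2], [-4, 0]]; applying this to <2, -2> gives <-6, -8>.

<-6, -8>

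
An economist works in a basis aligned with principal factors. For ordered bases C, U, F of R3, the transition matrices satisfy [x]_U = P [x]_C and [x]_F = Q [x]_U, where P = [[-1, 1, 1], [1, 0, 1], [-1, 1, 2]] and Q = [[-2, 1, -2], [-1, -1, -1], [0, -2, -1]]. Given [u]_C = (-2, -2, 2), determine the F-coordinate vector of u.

(-12, -6, -4)

First [u]_U = P [u]_C = (2, 0, 4).
Then [u]_F = Q [u]_U = (-12, -6, -4).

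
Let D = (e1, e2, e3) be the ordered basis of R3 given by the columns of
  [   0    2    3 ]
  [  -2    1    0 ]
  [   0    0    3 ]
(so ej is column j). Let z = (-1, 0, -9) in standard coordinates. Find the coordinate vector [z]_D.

We seek scalars with c_1 e1 + ... + c_3 e3 = z; equivalently solve M c = z where the columns of M are e1, ..., e3.
Solving this 3x3 system gives c = (2, 4, -3).
Check: 2e1 + 4e2 - 3e3 = (-1, 0, -9).

(2, 4, -3)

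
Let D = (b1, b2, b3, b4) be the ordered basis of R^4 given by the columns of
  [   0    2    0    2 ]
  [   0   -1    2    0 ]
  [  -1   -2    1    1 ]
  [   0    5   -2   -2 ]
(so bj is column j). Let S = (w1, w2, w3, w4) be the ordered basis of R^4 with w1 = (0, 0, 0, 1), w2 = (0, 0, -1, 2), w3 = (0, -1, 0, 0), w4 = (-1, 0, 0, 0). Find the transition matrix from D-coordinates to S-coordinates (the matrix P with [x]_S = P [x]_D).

[[-2, 1, 0, 0], [1, 2, -1, -1], [0, 1, -2, 0], [0, -2, 0, -2]]

Take x = bj: its D-coordinates are the j-th standard unit vector, so P e_j — column j of P — equals [bj]_S.
b1 = -2w1 + w2 + 0·w3 + 0·w4, giving column 1 = (-2, 1, 0, 0); repeating for each j gives P = [[-2, 1, 0, 0], [1, 2, -1, -1], [0, 1, -2, 0], [0, -2, 0, -2]].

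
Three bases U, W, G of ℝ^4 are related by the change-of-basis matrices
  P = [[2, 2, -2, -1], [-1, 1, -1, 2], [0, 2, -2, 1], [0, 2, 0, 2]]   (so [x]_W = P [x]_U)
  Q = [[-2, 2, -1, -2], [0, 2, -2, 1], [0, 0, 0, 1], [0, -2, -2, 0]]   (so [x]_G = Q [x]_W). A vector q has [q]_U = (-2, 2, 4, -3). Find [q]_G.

(9, 0, -2, 26)

Composing the changes, [q]_G = Q P [q]_U.
Q P = [[-6, -8, 4, 1], [-2, 0, 2, 4], [0, 2, 0, 2], [2, -6, 6, -6]]; applying this to (-2, 2, 4, -3) gives (9, 0, -2, 26).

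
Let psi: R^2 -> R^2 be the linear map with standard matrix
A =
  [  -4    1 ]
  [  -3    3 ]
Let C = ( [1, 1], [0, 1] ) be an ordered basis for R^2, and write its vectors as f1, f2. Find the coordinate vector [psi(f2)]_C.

Compute psi(f2) = A f2 = [1, 3] in standard coordinates.
Then write this in C-coordinates: solve for y in y_1 f1 + y_2 f2 = [1, 3].
This gives y = [1, 2], which is column 2 of [psi]_C.

[1, 2]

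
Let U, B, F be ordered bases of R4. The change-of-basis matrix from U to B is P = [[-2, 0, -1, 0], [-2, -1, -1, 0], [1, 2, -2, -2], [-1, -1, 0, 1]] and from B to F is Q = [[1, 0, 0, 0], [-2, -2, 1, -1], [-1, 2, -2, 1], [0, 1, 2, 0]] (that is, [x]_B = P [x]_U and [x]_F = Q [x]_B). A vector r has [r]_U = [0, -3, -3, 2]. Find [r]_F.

[3, -27, 22, -2]

Apply P to get B-coordinates [3, 6, -4, 5], then Q to get F-coordinates.
The result is [r]_F = [3, -27, 22, -2].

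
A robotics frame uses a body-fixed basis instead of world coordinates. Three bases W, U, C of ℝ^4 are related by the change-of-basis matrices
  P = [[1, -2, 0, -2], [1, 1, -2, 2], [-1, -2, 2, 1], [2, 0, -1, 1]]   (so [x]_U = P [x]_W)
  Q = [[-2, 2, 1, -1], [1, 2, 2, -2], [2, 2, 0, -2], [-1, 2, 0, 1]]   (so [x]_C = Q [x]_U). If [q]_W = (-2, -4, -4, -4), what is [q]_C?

(-38, 6, 24, -30)

Apply P to get U-coordinates (14, -6, -2, -4), then Q to get C-coordinates.
The result is [q]_C = (-38, 6, 24, -30).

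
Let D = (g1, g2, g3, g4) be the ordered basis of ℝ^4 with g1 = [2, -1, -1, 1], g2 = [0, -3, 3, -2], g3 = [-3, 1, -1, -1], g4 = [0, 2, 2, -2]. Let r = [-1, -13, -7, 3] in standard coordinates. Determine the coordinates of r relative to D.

We seek scalars with c_1 g1 + ... + c_4 g4 = r; equivalently solve M c = r where the columns of M are g1, ..., g4.
Row-reducing the augmented matrix [M | r] gives c = (4, 2, 3, -3).
Check: 4g1 + 2g2 + 3g3 - 3g4 = [-1, -13, -7, 3].

[4, 2, 3, -3]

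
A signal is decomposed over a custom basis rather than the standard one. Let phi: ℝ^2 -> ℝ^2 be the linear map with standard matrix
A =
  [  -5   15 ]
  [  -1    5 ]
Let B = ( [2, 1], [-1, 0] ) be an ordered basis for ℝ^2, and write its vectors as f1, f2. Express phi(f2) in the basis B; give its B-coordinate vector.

Column 2 of [phi]_B is the B-coordinate vector of phi(f2).
In standard coordinates phi(f2) = A f2 = [5, 1].
Converting to B: [5, 1] = f1 - 3f2, so the coordinate vector is [1, -3].

[1, -3]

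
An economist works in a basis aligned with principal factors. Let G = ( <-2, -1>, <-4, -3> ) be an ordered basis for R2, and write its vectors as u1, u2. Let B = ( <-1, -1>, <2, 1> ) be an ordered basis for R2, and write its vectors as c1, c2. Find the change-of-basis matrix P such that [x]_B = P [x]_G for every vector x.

Take x = uj: its G-coordinates are the j-th standard unit vector, so P e_j — column j of P — equals [uj]_B.
u1 = 0·c1 - c2, giving column 1 = <0, -1>; repeating for each j gives P = [[0, 2], [-1, -1]].

[[0, 2], [-1, -1]]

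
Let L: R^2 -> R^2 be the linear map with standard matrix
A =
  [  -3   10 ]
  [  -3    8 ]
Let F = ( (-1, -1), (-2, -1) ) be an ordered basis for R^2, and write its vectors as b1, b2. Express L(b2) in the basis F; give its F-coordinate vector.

(0, 2)

Column 2 of [L]_F is the F-coordinate vector of L(b2).
In standard coordinates L(b2) = A b2 = (-4, -2).
Converting to F: (-4, -2) = 0·b1 + 2b2, so the coordinate vector is (0, 2).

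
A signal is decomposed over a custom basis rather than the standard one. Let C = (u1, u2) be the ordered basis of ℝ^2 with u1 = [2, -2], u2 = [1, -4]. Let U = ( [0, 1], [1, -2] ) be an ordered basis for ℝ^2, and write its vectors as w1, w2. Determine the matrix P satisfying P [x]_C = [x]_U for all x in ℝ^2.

[[2, -2], [2, 1]]

Column j of P is [uj]_U, since P maps C-coordinates to U-coordinates.
Expressing u1 in U: u1 = 2w1 + 2w2, so column 1 of P is [2, 2].
Doing the same for each uj gives P = [[2, -2], [2, 1]].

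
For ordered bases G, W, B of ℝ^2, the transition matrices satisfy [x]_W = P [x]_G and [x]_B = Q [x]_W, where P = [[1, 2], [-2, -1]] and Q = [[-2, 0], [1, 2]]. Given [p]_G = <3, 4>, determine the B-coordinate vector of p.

<-22, -9>

First [p]_W = P [p]_G = <11, -10>.
Then [p]_B = Q [p]_W = <-22, -9>.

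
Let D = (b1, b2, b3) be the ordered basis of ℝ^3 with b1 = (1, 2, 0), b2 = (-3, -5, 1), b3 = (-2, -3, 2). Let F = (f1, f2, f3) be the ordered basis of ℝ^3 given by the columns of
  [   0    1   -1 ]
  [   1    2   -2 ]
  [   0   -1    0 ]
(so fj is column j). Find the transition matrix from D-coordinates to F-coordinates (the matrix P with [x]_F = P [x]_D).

[[0, 1, 1], [0, -1, -2], [-1, 2, 0]]

Column j of P is [bj]_F, since P maps D-coordinates to F-coordinates.
Expressing b1 in F: b1 = 0·f1 + 0·f2 - f3, so column 1 of P is (0, 0, -1).
Doing the same for each bj gives P = [[0, 1, 1], [0, -1, -2], [-1, 2, 0]].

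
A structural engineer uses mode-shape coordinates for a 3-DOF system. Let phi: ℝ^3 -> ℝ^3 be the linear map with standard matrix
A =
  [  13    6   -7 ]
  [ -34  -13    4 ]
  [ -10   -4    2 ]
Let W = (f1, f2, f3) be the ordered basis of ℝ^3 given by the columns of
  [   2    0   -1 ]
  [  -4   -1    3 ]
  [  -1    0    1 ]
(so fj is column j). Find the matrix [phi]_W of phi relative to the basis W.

[[3, -2, -2], [-1, 1, 3], [-3, 2, -2]]

The j-th column of [phi]_W is [phi(fj)]_W.
phi(f1) = A f1 = <9, -20, -6> = 3f1 - f2 - 3f3, so column 1 is <3, -1, -3>.
Repeating for f2, f3 and assembling the columns gives [[3, -2, -2], [-1, 1, 3], [-3, 2, -2]].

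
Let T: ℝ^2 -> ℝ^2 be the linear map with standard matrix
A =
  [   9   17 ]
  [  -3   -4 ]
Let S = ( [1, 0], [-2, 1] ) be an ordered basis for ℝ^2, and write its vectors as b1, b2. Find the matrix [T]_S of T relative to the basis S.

The j-th column of [T]_S is [T(bj)]_S.
T(b1) = A b1 = [9, -3] = 3b1 - 3b2, so column 1 is [3, -3].
Repeating for b2 and assembling the columns gives [[3, 3], [-3, 2]].

[[3, 3], [-3, 2]]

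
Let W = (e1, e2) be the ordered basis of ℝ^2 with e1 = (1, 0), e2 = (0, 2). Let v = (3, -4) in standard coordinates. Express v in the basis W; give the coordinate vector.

We seek scalars with c_1 e1 + c_2 e2 = v; equivalently solve M c = v where the columns of M are e1, e2.
System: c_1 + 0c_2 = 3, 0c_1 + 2c_2 = -4; solving gives c_1 = 3, c_2 = -2.
Check: 3e1 - 2e2 = (3, -4).

(3, -2)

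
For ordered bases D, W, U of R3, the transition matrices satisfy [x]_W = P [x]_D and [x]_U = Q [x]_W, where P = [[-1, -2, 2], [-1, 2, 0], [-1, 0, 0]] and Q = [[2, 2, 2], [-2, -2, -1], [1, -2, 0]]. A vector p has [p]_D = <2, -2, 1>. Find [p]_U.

<-8, 6, 16>

Apply P to get W-coordinates <4, -6, -2>, then Q to get U-coordinates.
The result is [p]_U = <-8, 6, 16>.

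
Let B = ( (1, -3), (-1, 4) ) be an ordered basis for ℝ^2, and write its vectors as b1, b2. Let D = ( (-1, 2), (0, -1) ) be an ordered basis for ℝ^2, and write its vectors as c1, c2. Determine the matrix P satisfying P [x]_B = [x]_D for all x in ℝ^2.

Let M have columns bj and N have columns cj. Then for every x, N [x]_D = x = M [x]_B, so P = N^(-1) M.
Since det N = 1, N^(-1) has integer entries; multiplying gives P = [[-1, 1], [1, -2]].

[[-1, 1], [1, -2]]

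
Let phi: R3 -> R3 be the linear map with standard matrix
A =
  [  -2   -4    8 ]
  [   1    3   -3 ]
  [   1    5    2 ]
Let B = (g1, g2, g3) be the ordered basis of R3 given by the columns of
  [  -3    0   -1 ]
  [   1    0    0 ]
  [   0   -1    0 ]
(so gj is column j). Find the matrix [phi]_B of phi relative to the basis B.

The j-th column of [phi]_B is [phi(gj)]_B.
phi(g1) = A g1 = <2, 0, 2> = 0·g1 - 2g2 - 2g3, so column 1 is <0, -2, -2>.
Repeating for g2, g3 and assembling the columns gives [[0, 3, -1], [-2, 2, 1], [-2, -1, 1]].

[[0, 3, -1], [-2, 2, 1], [-2, -1, 1]]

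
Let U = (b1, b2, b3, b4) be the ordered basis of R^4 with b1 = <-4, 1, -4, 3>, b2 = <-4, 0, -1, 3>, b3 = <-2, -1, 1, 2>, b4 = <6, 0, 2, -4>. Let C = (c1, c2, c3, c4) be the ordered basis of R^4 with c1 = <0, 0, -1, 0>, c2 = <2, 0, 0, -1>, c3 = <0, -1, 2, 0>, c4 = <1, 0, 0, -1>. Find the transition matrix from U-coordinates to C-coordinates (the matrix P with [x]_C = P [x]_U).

[[2, 1, 1, -2], [-1, -1, 0, 2], [-1, 0, 1, 0], [-2, -2, -2, 2]]

Let M have columns bj and N have columns cj. Then for every x, N [x]_C = x = M [x]_U, so P = N^(-1) M.
Since det N = -1, N^(-1) has integer entries; multiplying gives P = [[2, 1, 1, -2], [-1, -1, 0, 2], [-1, 0, 1, 0], [-2, -2, -2, 2]].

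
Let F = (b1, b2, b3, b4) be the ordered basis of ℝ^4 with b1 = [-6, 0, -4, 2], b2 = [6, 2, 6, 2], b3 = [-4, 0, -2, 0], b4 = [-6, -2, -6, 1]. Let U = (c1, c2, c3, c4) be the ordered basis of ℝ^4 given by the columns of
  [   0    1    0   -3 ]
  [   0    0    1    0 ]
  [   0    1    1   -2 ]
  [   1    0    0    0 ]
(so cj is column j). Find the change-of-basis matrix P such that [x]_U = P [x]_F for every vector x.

[[2, 2, 0, 1], [0, 0, 2, 0], [0, 2, 0, -2], [2, -2, 2, 2]]

Column j of P is [bj]_U, since P maps F-coordinates to U-coordinates.
Expressing b1 in U: b1 = 2c1 + 0·c2 + 0·c3 + 2c4, so column 1 of P is [2, 0, 0, 2].
Doing the same for each bj gives P = [[2, 2, 0, 1], [0, 0, 2, 0], [0, 2, 0, -2], [2, -2, 2, 2]].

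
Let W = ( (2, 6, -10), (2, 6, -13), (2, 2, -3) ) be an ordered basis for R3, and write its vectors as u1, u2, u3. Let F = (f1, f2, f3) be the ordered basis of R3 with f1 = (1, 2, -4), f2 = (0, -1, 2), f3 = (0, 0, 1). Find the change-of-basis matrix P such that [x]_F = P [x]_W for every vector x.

Column j of P is [uj]_F, since P maps W-coordinates to F-coordinates.
Expressing u1 in F: u1 = 2f1 - 2f2 + 2f3, so column 1 of P is (2, -2, 2).
Doing the same for each uj gives P = [[2, 2, 2], [-2, -2, 2], [2, -1, 1]].

[[2, 2, 2], [-2, -2, 2], [2, -1, 1]]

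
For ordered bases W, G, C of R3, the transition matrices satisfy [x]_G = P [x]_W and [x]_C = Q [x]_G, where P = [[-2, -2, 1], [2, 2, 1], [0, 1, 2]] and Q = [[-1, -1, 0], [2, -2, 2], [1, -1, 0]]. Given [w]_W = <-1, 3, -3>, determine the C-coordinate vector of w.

<6, -22, -8>

Composing the changes, [w]_C = Q P [w]_W.
Q P = [[0, 0, -2], [-8, -6, 4], [-4, -4, 0]]; applying this to <-1, 3, -3> gives <6, -22, -8>.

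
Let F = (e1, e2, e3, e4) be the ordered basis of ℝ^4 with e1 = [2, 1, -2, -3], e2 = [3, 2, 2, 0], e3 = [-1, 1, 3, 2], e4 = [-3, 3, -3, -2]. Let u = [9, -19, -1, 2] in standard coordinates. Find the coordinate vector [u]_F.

[0, -2, -3, -4]

We seek scalars with c_1 e1 + ... + c_4 e4 = u; equivalently solve M c = u where the columns of M are e1, ..., e4.
Row-reducing the augmented matrix [M | u] gives c = (0, -2, -3, -4).
Check: 0·e1 - 2e2 - 3e3 - 4e4 = [9, -19, -1, 2].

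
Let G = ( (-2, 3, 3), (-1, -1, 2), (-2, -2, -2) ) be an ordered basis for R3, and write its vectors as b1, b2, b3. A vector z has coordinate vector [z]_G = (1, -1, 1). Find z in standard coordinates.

By definition z = b1 - b2 + b3.
Summing componentwise gives (-3, 2, -1).

(-3, 2, -1)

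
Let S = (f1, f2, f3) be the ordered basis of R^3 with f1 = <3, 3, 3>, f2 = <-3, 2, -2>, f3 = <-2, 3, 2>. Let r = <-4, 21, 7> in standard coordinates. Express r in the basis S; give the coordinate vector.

<3, 3, 2>

Write r = c_1 f1 + ... + c_3 f3 and solve for the c_i.
Row-reducing the augmented matrix [M | r] gives c = (3, 3, 2).
Check: 3f1 + 3f2 + 2f3 = <-4, 21, 7>.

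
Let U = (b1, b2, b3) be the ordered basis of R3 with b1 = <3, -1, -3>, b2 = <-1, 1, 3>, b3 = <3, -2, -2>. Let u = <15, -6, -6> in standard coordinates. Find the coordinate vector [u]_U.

<3, 3, 3>

Write u = c_1 b1 + ... + c_3 b3 and solve for the c_i.
Row-reducing the augmented matrix [M | u] gives c = (3, 3, 3).
Check: 3b1 + 3b2 + 3b3 = <15, -6, -6>.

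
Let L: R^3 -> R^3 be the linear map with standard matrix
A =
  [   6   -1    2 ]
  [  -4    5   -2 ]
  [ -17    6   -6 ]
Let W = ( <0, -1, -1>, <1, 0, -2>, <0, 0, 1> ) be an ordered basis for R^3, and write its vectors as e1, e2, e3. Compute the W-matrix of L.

[[3, 0, 2], [-1, 2, 2], [1, -1, 0]]

With P the matrix whose columns are e1, ..., e3, [L]_W = P^(-1) A P.
Column by column: L(e1) = A e1 = <-1, -3, 0>; its W-coordinates <3, -1, 1> give column 1.
Continuing for each basis vector yields [L]_W = [[3, 0, 2], [-1, 2, 2], [1, -1, 0]].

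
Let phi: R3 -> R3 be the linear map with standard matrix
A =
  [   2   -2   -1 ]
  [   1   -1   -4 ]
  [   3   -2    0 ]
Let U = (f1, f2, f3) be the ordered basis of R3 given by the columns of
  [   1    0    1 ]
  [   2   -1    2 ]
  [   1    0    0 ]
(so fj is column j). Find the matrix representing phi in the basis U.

[[-1, 2, -1], [-1, 3, -3], [-2, 0, -1]]

The j-th column of [phi]_U is [phi(fj)]_U.
phi(f1) = A f1 = [-3, -5, -1] = -f1 - f2 - 2f3, so column 1 is [-1, -1, -2].
Repeating for f2, f3 and assembling the columns gives [[-1, 2, -1], [-1, 3, -3], [-2, 0, -1]].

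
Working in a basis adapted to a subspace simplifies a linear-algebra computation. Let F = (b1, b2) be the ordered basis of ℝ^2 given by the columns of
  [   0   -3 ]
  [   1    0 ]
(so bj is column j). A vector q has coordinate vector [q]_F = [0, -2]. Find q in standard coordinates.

[6, 0]

q = M [q]_F, where M has columns b1, b2.
Carrying out the matrix-vector product, q = [6, 0].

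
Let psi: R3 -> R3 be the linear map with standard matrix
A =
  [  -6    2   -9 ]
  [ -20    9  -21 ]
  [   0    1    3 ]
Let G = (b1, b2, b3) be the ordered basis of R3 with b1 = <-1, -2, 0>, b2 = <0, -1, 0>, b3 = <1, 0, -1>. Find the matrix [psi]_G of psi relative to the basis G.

[[0, 3, 0], [-2, 3, -1], [2, 1, 3]]

Let P have columns b1, ..., b3. Then [psi]_G = P^(-1) A P.
Here det P = -1, so P^(-1) is integer; computing A P first and then P^(-1)(A P) gives [[0, 3, 0], [-2, 3, -1], [2, 1, 3]].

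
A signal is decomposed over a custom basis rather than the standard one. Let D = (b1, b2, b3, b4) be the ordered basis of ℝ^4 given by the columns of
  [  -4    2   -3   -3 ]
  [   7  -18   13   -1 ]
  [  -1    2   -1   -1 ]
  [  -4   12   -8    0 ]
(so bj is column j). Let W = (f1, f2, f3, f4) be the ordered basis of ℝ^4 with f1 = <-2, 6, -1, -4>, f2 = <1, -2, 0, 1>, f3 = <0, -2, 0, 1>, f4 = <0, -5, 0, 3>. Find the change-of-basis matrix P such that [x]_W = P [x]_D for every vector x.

[[1, -2, 1, 1], [-2, -2, -1, -1], [-1, 0, 0, 2], [1, 2, -1, 1]]

Column j of P is [bj]_W, since P maps D-coordinates to W-coordinates.
Expressing b1 in W: b1 = f1 - 2f2 - f3 + f4, so column 1 of P is <1, -2, -1, 1>.
Doing the same for each bj gives P = [[1, -2, 1, 1], [-2, -2, -1, -1], [-1, 0, 0, 2], [1, 2, -1, 1]].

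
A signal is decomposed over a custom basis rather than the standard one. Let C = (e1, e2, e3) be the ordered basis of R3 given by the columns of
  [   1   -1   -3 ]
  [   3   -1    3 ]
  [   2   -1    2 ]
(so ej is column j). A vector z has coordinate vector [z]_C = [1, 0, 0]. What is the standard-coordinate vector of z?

The coordinates say z = e1 + 0·e2 + 0·e3; adding the scaled basis vectors gives [1, 3, 2].

[1, 3, 2]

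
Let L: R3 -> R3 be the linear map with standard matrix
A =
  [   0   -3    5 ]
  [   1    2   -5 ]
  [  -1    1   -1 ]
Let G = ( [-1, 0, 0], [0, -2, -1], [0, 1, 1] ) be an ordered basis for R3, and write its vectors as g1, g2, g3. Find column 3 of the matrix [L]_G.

[-2, 3, 3]

Compute L(g3) = A g3 = [2, -3, 0] in standard coordinates.
Then write this in G-coordinates: solve for y in y_1 g1 + ... + y_3 g3 = [2, -3, 0].
This gives y = [-2, 3, 3], which is column 3 of [L]_G.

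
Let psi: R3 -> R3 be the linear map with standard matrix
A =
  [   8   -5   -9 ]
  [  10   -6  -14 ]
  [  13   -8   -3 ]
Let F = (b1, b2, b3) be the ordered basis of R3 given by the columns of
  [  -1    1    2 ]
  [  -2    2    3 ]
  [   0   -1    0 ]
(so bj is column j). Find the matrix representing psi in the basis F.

The j-th column of [psi]_F is [psi(bj)]_F.
psi(b1) = A b1 = <2, 2, 3> = -b1 - 3b2 + 2b3, so column 1 is <-1, -3, 2>.
Repeating for b2, b3 and assembling the columns gives [[-1, -3, -3], [-3, 0, -2], [2, 2, 0]].

[[-1, -3, -3], [-3, 0, -2], [2, 2, 0]]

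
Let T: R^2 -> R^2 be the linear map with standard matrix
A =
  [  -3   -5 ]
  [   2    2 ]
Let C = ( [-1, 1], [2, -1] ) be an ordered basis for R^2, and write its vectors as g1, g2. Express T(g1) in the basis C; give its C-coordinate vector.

Column 1 of [T]_C is the C-coordinate vector of T(g1).
In standard coordinates T(g1) = A g1 = [-2, 0].
Converting to C: [-2, 0] = -2g1 - 2g2, so the coordinate vector is [-2, -2].

[-2, -2]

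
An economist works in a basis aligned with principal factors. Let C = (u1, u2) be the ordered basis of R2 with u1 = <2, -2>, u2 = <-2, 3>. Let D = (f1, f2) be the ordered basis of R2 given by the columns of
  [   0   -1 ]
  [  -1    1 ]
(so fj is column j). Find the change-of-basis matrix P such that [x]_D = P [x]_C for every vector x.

Take x = uj: its C-coordinates are the j-th standard unit vector, so P e_j — column j of P — equals [uj]_D.
u1 = 0·f1 - 2f2, giving column 1 = <0, -2>; repeating for each j gives P = [[0, -1], [-2, 2]].

[[0, -1], [-2, 2]]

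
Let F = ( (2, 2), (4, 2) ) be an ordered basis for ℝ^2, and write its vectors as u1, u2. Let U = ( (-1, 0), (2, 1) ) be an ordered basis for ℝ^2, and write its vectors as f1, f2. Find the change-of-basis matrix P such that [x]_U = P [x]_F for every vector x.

Column j of P is [uj]_U, since P maps F-coordinates to U-coordinates.
Expressing u1 in U: u1 = 2f1 + 2f2, so column 1 of P is (2, 2).
Doing the same for each uj gives P = [[2, 0], [2, 2]].

[[2, 0], [2, 2]]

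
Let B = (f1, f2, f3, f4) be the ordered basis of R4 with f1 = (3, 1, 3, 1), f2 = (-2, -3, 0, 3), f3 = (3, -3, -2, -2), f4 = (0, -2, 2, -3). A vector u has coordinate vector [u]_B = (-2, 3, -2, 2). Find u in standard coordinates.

By definition u = -2f1 + 3f2 - 2f3 + 2f4.
Summing componentwise gives (-18, -9, 2, 5).

(-18, -9, 2, 5)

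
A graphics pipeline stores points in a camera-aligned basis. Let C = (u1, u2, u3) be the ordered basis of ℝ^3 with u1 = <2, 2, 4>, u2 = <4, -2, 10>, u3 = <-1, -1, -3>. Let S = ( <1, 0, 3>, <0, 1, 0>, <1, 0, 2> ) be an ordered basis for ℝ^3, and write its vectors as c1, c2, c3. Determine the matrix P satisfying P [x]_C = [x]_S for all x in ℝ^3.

[[0, 2, -1], [2, -2, -1], [2, 2, 0]]

Take x = uj: its C-coordinates are the j-th standard unit vector, so P e_j — column j of P — equals [uj]_S.
u1 = 0·c1 + 2c2 + 2c3, giving column 1 = <0, 2, 2>; repeating for each j gives P = [[0, 2, -1], [2, -2, -1], [2, 2, 0]].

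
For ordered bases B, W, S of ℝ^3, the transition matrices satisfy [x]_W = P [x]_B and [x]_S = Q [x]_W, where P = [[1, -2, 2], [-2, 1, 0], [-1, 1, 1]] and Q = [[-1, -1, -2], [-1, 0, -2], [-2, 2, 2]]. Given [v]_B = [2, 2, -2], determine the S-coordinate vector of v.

First [v]_W = P [v]_B = [-6, -2, -2].
Then [v]_S = Q [v]_W = [12, 10, 4].

[12, 10, 4]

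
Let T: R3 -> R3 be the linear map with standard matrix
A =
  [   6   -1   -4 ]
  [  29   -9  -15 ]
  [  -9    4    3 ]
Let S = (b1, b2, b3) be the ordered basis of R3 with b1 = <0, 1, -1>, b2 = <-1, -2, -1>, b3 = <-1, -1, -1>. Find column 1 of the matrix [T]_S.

Compute T(b1) = A b1 = <3, 6, 1> in standard coordinates.
Then write this in S-coordinates: solve for y in y_1 b1 + ... + y_3 b3 = <3, 6, 1>.
This gives y = <2, -1, -2>, which is column 1 of [T]_S.

<2, -1, -2>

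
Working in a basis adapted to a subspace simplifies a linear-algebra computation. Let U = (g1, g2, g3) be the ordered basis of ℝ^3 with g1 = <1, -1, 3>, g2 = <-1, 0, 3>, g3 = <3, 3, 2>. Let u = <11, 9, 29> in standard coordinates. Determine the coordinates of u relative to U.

<3, 4, 4>

[u]_U is the unique c with M c = u, where M has columns g1, ..., g3.
Gaussian elimination on [M | u] yields c = (3, 4, 4).
Check: 3g1 + 4g2 + 4g3 = <11, 9, 29>.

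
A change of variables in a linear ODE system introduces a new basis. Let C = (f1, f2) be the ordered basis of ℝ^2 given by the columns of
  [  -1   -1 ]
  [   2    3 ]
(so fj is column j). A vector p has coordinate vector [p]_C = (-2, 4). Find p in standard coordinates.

By definition p = -2f1 + 4f2.
Summing componentwise gives (-2, 8).

(-2, 8)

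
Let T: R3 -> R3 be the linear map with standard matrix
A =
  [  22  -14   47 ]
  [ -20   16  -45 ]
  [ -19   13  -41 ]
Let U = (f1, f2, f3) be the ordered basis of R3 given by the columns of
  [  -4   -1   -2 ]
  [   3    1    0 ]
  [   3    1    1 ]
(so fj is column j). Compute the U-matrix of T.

The j-th column of [T]_U is [T(fj)]_U.
T(f1) = A f1 = [11, -7, -8] = -2f1 - f2 - f3, so column 1 is [-2, -1, -1].
Repeating for f2, f3 and assembling the columns gives [[-2, -2, -2], [-1, -3, 1], [-1, 0, 2]].

[[-2, -2, -2], [-1, -3, 1], [-1, 0, 2]]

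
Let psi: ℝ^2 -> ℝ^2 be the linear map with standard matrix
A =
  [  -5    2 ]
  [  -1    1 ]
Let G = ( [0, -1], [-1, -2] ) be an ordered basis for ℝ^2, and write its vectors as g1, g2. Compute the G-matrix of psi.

[[-3, 3], [2, -1]]

With P the matrix whose columns are g1, g2, [psi]_G = P^(-1) A P.
Column by column: psi(g1) = A g1 = [-2, -1]; its G-coordinates [-3, 2] give column 1.
Continuing for each basis vector yields [psi]_G = [[-3, 3], [2, -1]].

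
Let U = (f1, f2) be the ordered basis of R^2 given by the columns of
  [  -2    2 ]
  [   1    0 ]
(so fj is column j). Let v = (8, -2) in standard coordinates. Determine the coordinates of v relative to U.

Write v = c_1 f1 + c_2 f2 and solve for the c_i.
System: -2c_1 + 2c_2 = 8, c_1 + 0c_2 = -2; solving gives c_1 = -2, c_2 = 2.
Check: -2f1 + 2f2 = (8, -2).

(-2, 2)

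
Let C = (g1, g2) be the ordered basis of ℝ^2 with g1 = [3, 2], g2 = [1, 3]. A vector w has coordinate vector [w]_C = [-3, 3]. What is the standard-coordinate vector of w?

[-6, 3]

The coordinates say w = -3g1 + 3g2; adding the scaled basis vectors gives [-6, 3].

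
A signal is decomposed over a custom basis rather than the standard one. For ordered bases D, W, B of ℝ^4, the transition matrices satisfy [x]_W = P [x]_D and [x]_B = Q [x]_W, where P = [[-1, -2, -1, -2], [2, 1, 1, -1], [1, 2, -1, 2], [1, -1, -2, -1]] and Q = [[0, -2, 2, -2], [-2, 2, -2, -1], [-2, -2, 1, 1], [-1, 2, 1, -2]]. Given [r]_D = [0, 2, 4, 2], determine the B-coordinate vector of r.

First [r]_W = P [r]_D = [-12, 4, 4, -12].
Then [r]_B = Q [r]_W = [24, 36, 8, 48].

[24, 36, 8, 48]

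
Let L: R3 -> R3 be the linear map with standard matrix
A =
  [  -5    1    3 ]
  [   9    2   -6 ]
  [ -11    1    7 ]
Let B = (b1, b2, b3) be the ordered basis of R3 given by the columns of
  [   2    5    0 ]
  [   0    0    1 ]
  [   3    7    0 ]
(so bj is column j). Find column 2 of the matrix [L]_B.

Compute L(b2) = A b2 = <-4, 3, -6> in standard coordinates.
Then write this in B-coordinates: solve for y in y_1 b1 + ... + y_3 b3 = <-4, 3, -6>.
This gives y = <-2, 0, 3>, which is column 2 of [L]_B.

<-2, 0, 3>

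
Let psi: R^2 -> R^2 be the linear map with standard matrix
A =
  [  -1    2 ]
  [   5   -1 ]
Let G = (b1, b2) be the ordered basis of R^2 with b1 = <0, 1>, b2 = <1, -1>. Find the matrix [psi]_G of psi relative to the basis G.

The j-th column of [psi]_G is [psi(bj)]_G.
psi(b1) = A b1 = <2, -1> = b1 + 2b2, so column 1 is <1, 2>.
Repeating for b2 and assembling the columns gives [[1, 3], [2, -3]].

[[1, 3], [2, -3]]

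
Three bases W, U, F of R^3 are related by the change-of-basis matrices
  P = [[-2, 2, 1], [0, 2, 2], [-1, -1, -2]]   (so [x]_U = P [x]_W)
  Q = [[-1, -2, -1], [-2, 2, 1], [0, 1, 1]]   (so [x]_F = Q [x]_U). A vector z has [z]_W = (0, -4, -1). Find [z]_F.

(23, 4, -4)

Composing the changes, [z]_F = Q P [z]_W.
Q P = [[3, -5, -3], [3, -1, 0], [-1, 1, 0]]; applying this to (0, -4, -1) gives (23, 4, -4).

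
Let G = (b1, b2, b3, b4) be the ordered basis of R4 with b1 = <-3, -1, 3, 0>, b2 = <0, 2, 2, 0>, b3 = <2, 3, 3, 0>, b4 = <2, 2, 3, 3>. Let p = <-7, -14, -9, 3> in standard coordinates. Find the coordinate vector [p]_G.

[p]_G is the unique c with M c = p, where M has columns b1, ..., b4.
Gaussian elimination on [M | p] yields c = (1, -3, -3, 1).
Check: b1 - 3b2 - 3b3 + b4 = <-7, -14, -9, 3>.

<1, -3, -3, 1>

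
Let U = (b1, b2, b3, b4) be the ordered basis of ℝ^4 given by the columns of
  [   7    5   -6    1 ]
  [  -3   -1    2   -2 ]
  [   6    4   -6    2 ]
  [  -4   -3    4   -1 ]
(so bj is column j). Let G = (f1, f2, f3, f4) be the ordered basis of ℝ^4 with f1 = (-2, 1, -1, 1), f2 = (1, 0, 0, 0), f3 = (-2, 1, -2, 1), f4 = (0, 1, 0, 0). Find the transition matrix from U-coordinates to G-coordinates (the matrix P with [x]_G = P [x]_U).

[[-2, -2, 2, 0], [-1, -1, 2, -1], [-2, -1, 2, -1], [1, 2, -2, -1]]

Column j of P is [bj]_G, since P maps U-coordinates to G-coordinates.
Expressing b1 in G: b1 = -2f1 - f2 - 2f3 + f4, so column 1 of P is (-2, -1, -2, 1).
Doing the same for each bj gives P = [[-2, -2, 2, 0], [-1, -1, 2, -1], [-2, -1, 2, -1], [1, 2, -2, -1]].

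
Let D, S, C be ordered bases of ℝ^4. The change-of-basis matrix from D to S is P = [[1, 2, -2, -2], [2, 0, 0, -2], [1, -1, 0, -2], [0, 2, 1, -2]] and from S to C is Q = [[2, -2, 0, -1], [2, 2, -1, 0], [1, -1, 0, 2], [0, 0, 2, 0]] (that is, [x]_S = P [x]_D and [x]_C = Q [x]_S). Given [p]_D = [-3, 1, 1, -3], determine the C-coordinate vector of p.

[-3, 4, 21, 4]

Apply P to get S-coordinates [3, 0, 2, 9], then Q to get C-coordinates.
The result is [p]_C = [-3, 4, 21, 4].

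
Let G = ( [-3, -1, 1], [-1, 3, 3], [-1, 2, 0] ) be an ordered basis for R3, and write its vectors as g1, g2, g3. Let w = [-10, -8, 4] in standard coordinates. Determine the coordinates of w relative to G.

Write w = c_1 g1 + ... + c_3 g3 and solve for the c_i.
Gaussian elimination on [M | w] yields c = (4, 0, -2).
Check: 4g1 + 0·g2 - 2g3 = [-10, -8, 4].

[4, 0, -2]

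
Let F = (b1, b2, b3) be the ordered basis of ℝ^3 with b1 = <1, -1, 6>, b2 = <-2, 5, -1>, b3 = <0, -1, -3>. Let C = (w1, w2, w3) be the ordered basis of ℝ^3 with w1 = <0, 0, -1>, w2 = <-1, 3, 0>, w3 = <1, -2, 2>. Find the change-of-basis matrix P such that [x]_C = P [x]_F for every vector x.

Take x = bj: its F-coordinates are the j-th standard unit vector, so P e_j — column j of P — equals [bj]_C.
b1 = -2w1 + w2 + 2w3, giving column 1 = <-2, 1, 2>; repeating for each j gives P = [[-2, -1, 1], [1, 1, -1], [2, -1, -1]].

[[-2, -1, 1], [1, 1, -1], [2, -1, -1]]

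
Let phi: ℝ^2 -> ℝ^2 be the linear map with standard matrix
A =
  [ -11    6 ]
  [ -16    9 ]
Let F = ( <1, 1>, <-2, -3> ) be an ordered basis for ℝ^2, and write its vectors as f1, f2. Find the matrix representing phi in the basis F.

[[-1, 2], [2, -1]]

Let P have columns f1, f2. Then [phi]_F = P^(-1) A P.
Here det P = -1, so P^(-1) is integer; computing A P first and then P^(-1)(A P) gives [[-1, 2], [2, -1]].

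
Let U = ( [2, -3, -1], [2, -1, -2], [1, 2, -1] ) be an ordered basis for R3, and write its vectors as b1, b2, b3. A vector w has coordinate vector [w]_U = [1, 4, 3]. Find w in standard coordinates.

By definition w = b1 + 4b2 + 3b3.
Summing componentwise gives [13, -1, -12].

[13, -1, -12]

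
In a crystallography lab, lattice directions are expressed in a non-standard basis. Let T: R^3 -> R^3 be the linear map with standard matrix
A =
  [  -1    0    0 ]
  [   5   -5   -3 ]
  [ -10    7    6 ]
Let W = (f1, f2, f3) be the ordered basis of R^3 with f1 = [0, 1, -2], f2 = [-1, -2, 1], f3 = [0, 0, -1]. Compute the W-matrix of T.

With P the matrix whose columns are f1, ..., f3, [T]_W = P^(-1) A P.
Column by column: T(f1) = A f1 = [0, 1, -5]; its W-coordinates [1, 0, 3] give column 1.
Continuing for each basis vector yields [T]_W = [[1, 0, 3], [0, -1, 0], [3, -3, 0]].

[[1, 0, 3], [0, -1, 0], [3, -3, 0]]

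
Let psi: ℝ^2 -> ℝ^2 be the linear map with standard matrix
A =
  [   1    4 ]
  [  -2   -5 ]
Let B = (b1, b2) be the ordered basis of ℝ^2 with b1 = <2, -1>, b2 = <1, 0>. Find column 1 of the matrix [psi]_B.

<-1, 0>

Compute psi(b1) = A b1 = <-2, 1> in standard coordinates.
Then write this in B-coordinates: solve for y in y_1 b1 + y_2 b2 = <-2, 1>.
This gives y = <-1, 0>, which is column 1 of [psi]_B.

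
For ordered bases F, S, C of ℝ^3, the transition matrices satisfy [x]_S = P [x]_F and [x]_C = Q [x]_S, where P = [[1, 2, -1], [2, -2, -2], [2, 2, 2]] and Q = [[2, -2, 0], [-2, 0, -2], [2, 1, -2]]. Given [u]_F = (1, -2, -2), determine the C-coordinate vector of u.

Apply P to get S-coordinates (-1, 10, -6), then Q to get C-coordinates.
The result is [u]_C = (-22, 14, 20).

(-22, 14, 20)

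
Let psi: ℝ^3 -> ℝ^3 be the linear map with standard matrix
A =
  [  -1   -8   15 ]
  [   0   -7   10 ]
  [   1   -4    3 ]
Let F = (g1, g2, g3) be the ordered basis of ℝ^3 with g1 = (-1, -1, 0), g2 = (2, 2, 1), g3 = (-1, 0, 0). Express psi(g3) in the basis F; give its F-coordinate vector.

(-2, -1, -1)

Column 3 of [psi]_F is the F-coordinate vector of psi(g3).
In standard coordinates psi(g3) = A g3 = (1, 0, -1).
Converting to F: (1, 0, -1) = -2g1 - g2 - g3, so the coordinate vector is (-2, -1, -1).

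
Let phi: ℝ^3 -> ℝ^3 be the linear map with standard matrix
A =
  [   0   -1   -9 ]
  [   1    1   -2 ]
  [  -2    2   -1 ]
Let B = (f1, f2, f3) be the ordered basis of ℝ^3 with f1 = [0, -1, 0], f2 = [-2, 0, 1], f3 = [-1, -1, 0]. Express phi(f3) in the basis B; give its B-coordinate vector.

[3, 0, -1]

Column 3 of [phi]_B is the B-coordinate vector of phi(f3).
In standard coordinates phi(f3) = A f3 = [1, -2, 0].
Converting to B: [1, -2, 0] = 3f1 + 0·f2 - f3, so the coordinate vector is [3, 0, -1].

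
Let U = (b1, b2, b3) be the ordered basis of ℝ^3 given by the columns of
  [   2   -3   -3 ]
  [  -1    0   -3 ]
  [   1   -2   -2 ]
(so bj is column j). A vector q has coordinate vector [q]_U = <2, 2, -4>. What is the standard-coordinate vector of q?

By definition q = 2b1 + 2b2 - 4b3.
Summing componentwise gives <10, 10, 6>.

<10, 10, 6>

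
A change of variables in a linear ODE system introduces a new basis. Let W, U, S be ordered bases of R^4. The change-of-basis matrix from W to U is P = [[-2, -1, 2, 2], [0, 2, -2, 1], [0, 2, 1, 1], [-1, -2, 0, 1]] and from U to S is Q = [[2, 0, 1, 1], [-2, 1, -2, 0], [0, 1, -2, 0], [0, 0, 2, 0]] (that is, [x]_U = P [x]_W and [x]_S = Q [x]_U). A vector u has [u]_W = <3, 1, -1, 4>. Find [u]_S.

<2, 0, -2, 10>

Composing the changes, [u]_S = Q P [u]_W.
Q P = [[-5, -2, 5, 6], [4, 0, -8, -5], [0, -2, -4, -1], [0, 4, 2, 2]]; applying this to <3, 1, -1, 4> gives <2, 0, -2, 10>.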